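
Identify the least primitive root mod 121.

2

φ(121) = φ(11^2) = 11·(11−1) = 110 = 2 · 5 · 11.
g is a primitive root iff g^(110/q) ≢ 1 (mod 121) for each prime q ∈ {2, 5, 11}.
g = 2: 2^55 ≡ 120; 2^22 ≡ 81; 2^10 ≡ 56 — none is 1, so 2 is a primitive root.
So 2 is the smallest generator of (Z/121Z)^×.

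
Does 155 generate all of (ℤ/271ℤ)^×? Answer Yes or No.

No

φ(271) = 271 − 1 = 270 = 2 · 3^3 · 5.
Test 155^(270/q) mod 271 for each prime factor q of 270:
155^135 ≡ 1 (mod 271)  [q = 2: ≡ 1 ✗]
155^90 ≡ 28 (mod 271)  [q = 3: ≢ 1 ✓]
155^54 ≡ 187 (mod 271)  [q = 5: ≢ 1 ✓]
The check at q = 2 fails, so 155 generates a proper subgroup.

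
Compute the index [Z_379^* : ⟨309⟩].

ord(309) | φ(379) = 379 − 1 = 378 = 2 · 3^3 · 7.
Divisors of 378: 1, 2, 3, 6, 7, 9, 14, 18, 21, 27, 42, 54, 63, 126, 189, 378.
Check 309^d mod 379 for each divisor in increasing order:
309^1 ≡ 309 (mod 379)
309^2 ≡ 352 (mod 379)
309^3 ≡ 374 (mod 379)
309^6 ≡ 25 (mod 379)
309^7 ≡ 145 (mod 379)
309^9 ≡ 254 (mod 379)
309^14 ≡ 180 (mod 379)
309^18 ≡ 86 (mod 379)
309^21 ≡ 328 (mod 379)
309^27 ≡ 241 (mod 379)
309^42 ≡ 327 (mod 379)
309^54 ≡ 94 (mod 379)
309^63 ≡ 378 (mod 379)
309^126 ≡ 1 (mod 379) ✓
The order of 309 is 126, so the subgroup it generates has 126 elements.
[(Z/379Z)^× : ⟨309⟩] = 378/126 = 3.

3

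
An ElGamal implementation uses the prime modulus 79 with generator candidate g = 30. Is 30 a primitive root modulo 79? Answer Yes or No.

Yes

φ(79) = 79 − 1 = 78 = 2 · 3 · 13.
30 is a primitive root mod 79 iff 30^(φ(79)/q) ≢ 1 for every prime q | φ(79), i.e. q ∈ {2, 3, 13}.
30^39 ≡ 78 (mod 79)  [q = 2: ≢ 1 ✓]
30^26 ≡ 23 (mod 79)  [q = 3: ≢ 1 ✓]
30^6 ≡ 8 (mod 79)  [q = 13: ≢ 1 ✓]
All checks pass, so 30 has order 78 and is a primitive root modulo 79.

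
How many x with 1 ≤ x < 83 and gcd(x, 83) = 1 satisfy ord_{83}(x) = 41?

φ(83) = 83 − 1 = 82 = 2 · 41.
Since (Z/83Z)^× is cyclic of order 82, the number of elements of order d is φ(d) when d | 82 and 0 otherwise.
41 | 82, and φ(41) = 41 − 1 = 40.

40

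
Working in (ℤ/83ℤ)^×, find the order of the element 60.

82

ord(60) | φ(83) = 83 − 1 = 82 = 2 · 41.
Divisors of 82: 1, 2, 41, 82.
Test each divisor d:
60^1 ≡ 60 (mod 83)
60^2 ≡ 31 (mod 83)
60^41 ≡ 82 (mod 83)
60^82 ≡ 1 (mod 83) ✓
Therefore the multiplicative order of 60 modulo 83 is 82.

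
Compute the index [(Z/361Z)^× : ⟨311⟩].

By Lagrange's theorem, ord_361(311) divides φ(361) = φ(19^2) = 19·(19−1) = 342 = 2 · 3^2 · 19.
Divisors of 342: 1, 2, 3, 6, 9, 18, 19, 38, 57, 114, 171, 342.
Evaluate successive powers at the divisors of 342:
311^1 ≡ 311 (mod 361)
311^2 ≡ 334 (mod 361)
311^3 ≡ 267 (mod 361)
311^6 ≡ 172 (mod 361)
311^9 ≡ 77 (mod 361)
311^18 ≡ 153 (mod 361)
311^19 ≡ 292 (mod 361)
311^38 ≡ 68 (mod 361)
311^57 ≡ 1 (mod 361) ✓
Thus |⟨311⟩| = ord(311) = 57.
The index is φ(361) / ord(311) = 342 / 57 = 6.

6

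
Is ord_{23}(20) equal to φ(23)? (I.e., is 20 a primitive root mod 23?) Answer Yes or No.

Yes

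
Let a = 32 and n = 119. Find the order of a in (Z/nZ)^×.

24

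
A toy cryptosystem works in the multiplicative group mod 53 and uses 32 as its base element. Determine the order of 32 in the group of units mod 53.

52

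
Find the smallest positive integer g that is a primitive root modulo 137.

3

φ(137) = 137 − 1 = 136 = 2^3 · 17.
Test candidates g = 2, 3, … against the prime factors q ∈ {2, 17} of φ(137): g is a generator iff g^(136/q) ≢ 1 for every such q.
g = 2: 2^68 ≡ 1 — hits 1, so not a primitive root.
g = 3: 3^68 ≡ 136; 3^8 ≡ 122 — none is 1, so 3 is a primitive root.
The smallest primitive root modulo 137 is 3.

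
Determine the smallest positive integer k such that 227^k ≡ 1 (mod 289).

272

The order of 227 must divide φ(289) = φ(17^2) = 17·(17−1) = 272 = 2^4 · 17.
Divisors of 272: 1, 2, 4, 8, 16, 17, 34, 68, 136, 272.
Check 227^d mod 289 for each divisor in increasing order:
227^1 ≡ 227
227^2 ≡ 87
227^4 ≡ 55
227^8 ≡ 135
227^16 ≡ 18
227^17 ≡ 40
227^34 ≡ 155
227^68 ≡ 38
227^136 ≡ 288
227^272 ≡ 1
Hence ord(227) = 272.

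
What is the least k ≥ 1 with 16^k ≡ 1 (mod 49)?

By Lagrange's theorem, ord_49(16) divides φ(49) = φ(7^2) = 7·(7−1) = 42 = 2 · 3 · 7.
Divisors of 42: 1, 2, 3, 6, 7, 14, 21, 42.
Check 16^d mod 49 for each divisor in increasing order:
16^1 ≡ 16
16^2 ≡ 11
16^3 ≡ 29
16^6 ≡ 8
16^7 ≡ 30
16^14 ≡ 18
16^21 ≡ 1
Hence ord(16) = 21.

21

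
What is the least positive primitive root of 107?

2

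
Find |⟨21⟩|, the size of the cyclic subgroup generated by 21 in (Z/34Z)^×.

4

By Lagrange's theorem, ord_34(21) divides φ(34) = φ(2)·φ(17) = 1·16 = 16 = 2^4.
Divisors of 16: 1, 2, 4, 8, 16.
Evaluate successive powers at the divisors of 16:
21^1 ≡ 21
21^2 ≡ 33
21^4 ≡ 1
Hence ord(21) = 4.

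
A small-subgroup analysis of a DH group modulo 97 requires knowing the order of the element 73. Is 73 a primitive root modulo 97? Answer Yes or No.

No

φ(97) = 97 − 1 = 96 = 2^5 · 3.
Test 73^(96/q) mod 97 for each prime factor q of 96:
73^48 ≡ 1 (mod 97)  [q = 2: ≡ 1 ✗]
73^32 ≡ 35 (mod 97)  [q = 3: ≢ 1 ✓]
The check at q = 2 fails, so 73 generates a proper subgroup.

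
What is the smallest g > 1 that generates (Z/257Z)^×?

3

φ(257) = 257 − 1 = 256 = 2^8.
Test candidates g = 2, 3, … against the prime factors q ∈ {2} of φ(257): g is a generator iff g^(256/q) ≢ 1 for every such q.
g = 2: 2^128 ≡ 1 — hits 1, so not a primitive root.
g = 3: 3^128 ≡ 256 — none is 1, so 3 is a primitive root.
Hence the least primitive root of 257 is 3.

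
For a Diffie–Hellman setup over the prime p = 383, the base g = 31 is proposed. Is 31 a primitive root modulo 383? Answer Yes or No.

No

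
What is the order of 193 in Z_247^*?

36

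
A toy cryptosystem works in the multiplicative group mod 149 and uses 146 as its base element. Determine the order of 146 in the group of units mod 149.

The order of 146 must divide φ(149) = 149 − 1 = 148 = 2^2 · 37.
Divisors of 148: 1, 2, 4, 37, 74, 148.
Evaluate successive powers at the divisors of 148:
146^1 ≡ 146
146^2 ≡ 9
146^4 ≡ 81
146^37 ≡ 105
146^74 ≡ 148
146^148 ≡ 1
Therefore the multiplicative order of 146 modulo 149 is 148.

148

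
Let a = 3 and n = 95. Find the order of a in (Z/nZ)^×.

36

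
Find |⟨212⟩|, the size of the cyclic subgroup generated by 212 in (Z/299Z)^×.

66

ord(212) | φ(299) = φ(13·23) = (13−1)·(23−1) = 12·22 = 264 = 2^3 · 3 · 11.
Divisors of 264: 1, 2, 3, 4, 6, 8, 11, 12, 22, 24, 33, 44, 66, 88, 132, 264.
Compute 212^d (mod 299) for the divisors d until we hit 1:
212^1 ≡ 212 (mod 299)
212^2 ≡ 94 (mod 299)
212^3 ≡ 194 (mod 299)
212^4 ≡ 165 (mod 299)
212^6 ≡ 261 (mod 299)
212^8 ≡ 16 (mod 299)
212^11 ≡ 114 (mod 299)
212^12 ≡ 248 (mod 299)
212^22 ≡ 139 (mod 299)
212^24 ≡ 209 (mod 299)
212^33 ≡ 298 (mod 299)
212^44 ≡ 185 (mod 299)
212^66 ≡ 1 (mod 299) ✓
Therefore the multiplicative order of 212 modulo 299 is 66.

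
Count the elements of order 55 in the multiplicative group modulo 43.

0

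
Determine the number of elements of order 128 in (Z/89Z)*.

φ(89) = 89 − 1 = 88 = 2^3 · 11.
(Z/89Z)^× is cyclic (|G| = 88); a cyclic group of order m has exactly φ(d) elements of each order d | m, and none otherwise.
128 does not divide 88, so no element of (Z/89Z)^× has order 128.

0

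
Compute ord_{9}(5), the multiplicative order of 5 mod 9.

ord(5) | φ(9) = φ(3^2) = 3·(3−1) = 6 = 2 · 3.
Divisors of 6: 1, 2, 3, 6.
Compute 5^d (mod 9) for the divisors d until we hit 1:
5^1 ≡ 5 (mod 9)
5^2 ≡ 7 (mod 9)
5^3 ≡ 8 (mod 9)
5^6 ≡ 1 (mod 9) ✓
The smallest such exponent is 6, so the order of 5 is 6.

6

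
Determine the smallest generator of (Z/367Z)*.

6

φ(367) = 367 − 1 = 366 = 2 · 3 · 61.
Test candidates g = 2, 3, … against the prime factors q ∈ {2, 3, 61} of φ(367): g is a generator iff g^(366/q) ≢ 1 for every such q.
g = 2: 2^183 ≡ 1 — hits 1, so not a primitive root.
g = 3: 3^183 ≡ 366; 3^122 ≡ 1 — hits 1, so not a primitive root.
g = 4: 4^183 ≡ 1 — hits 1, so not a primitive root.
g = 5: 5^183 ≡ 366; 5^122 ≡ 1 — hits 1, so not a primitive root.
g = 6: 6^183 ≡ 366; 6^122 ≡ 283; 6^6 ≡ 47 — none is 1, so 6 is a primitive root.
Hence the least primitive root of 367 is 6.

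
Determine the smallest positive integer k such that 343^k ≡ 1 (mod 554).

46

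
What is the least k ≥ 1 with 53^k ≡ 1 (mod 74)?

9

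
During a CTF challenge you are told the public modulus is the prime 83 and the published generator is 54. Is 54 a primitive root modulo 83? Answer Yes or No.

φ(83) = 83 − 1 = 82 = 2 · 41.
54 is a primitive root mod 83 iff 54^(φ(83)/q) ≢ 1 for every prime q | φ(83), i.e. q ∈ {2, 41}.
54^41 ≡ 82 (mod 83)  [q = 2: ≢ 1 ✓]
54^2 ≡ 11 (mod 83)  [q = 41: ≢ 1 ✓]
None equal 1, so ord_83(54) = 82: 54 is a primitive root.

Yes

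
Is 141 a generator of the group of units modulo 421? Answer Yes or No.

Yes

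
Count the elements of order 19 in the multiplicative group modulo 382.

φ(382) = φ(2)·φ(191) = 1·190 = 190 = 2 · 5 · 19.
(Z/382Z)^× is cyclic (|G| = 190); a cyclic group of order m has exactly φ(d) elements of each order d | m, and none otherwise.
19 | 190, and φ(19) = 19 − 1 = 18.

18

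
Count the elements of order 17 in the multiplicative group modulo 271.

0

φ(271) = 271 − 1 = 270 = 2 · 3^3 · 5.
Since (Z/271Z)^× is cyclic of order 270, the number of elements of order d is φ(d) when d | 270 and 0 otherwise.
Here 270 is not a multiple of 17, so there are no elements of order 17.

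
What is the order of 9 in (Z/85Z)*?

ord(9) | φ(85) = φ(5·17) = (5−1)·(17−1) = 4·16 = 64 = 2^6.
Divisors of 64: 1, 2, 4, 8, 16, 32, 64.
Compute 9^d (mod 85) for the divisors d until we hit 1:
9^1 ≡ 9 (mod 85)
9^2 ≡ 81 (mod 85)
9^4 ≡ 16 (mod 85)
9^8 ≡ 1 (mod 85) ✓
Therefore the multiplicative order of 9 modulo 85 is 8.

8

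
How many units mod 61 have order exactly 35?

φ(61) = 61 − 1 = 60 = 2^2 · 3 · 5.
(Z/61Z)^× is cyclic (|G| = 60); a cyclic group of order m has exactly φ(d) elements of each order d | m, and none otherwise.
Since 35 ∤ 60, the count is 0.

0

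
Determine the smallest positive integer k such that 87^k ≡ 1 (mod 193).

64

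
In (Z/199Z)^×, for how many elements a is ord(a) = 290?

0

φ(199) = 199 − 1 = 198 = 2 · 3^2 · 11.
Since (Z/199Z)^× is cyclic of order 198, the number of elements of order d is φ(d) when d | 198 and 0 otherwise.
Since 290 ∤ 198, the count is 0.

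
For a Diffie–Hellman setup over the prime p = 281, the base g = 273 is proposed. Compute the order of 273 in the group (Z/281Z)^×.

The order of 273 must divide φ(281) = 281 − 1 = 280 = 2^3 · 5 · 7.
Divisors of 280: 1, 2, 4, 5, 7, 8, 10, 14, 20, 28, 35, 40, 56, 70, 140, 280.
Compute 273^d (mod 281) for the divisors d until we hit 1:
273^1 ≡ 273 (mod 281)
273^2 ≡ 64 (mod 281)
273^4 ≡ 162 (mod 281)
273^5 ≡ 109 (mod 281)
273^7 ≡ 232 (mod 281)
273^8 ≡ 111 (mod 281)
273^10 ≡ 79 (mod 281)
273^14 ≡ 153 (mod 281)
273^20 ≡ 59 (mod 281)
273^28 ≡ 86 (mod 281)
273^35 ≡ 1 (mod 281) ✓
The smallest such exponent is 35, so the order of 273 is 35.

35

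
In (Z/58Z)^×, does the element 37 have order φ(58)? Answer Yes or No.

Yes

φ(58) = φ(2)·φ(29) = 1·28 = 28 = 2^2 · 7.
Test 37^(28/q) mod 58 for each prime factor q of 28:
37^14 ≡ 57 (mod 58)  [q = 2: ≢ 1 ✓]
37^4 ≡ 7 (mod 58)  [q = 7: ≢ 1 ✓]
All checks pass, so 37 has order 28 and is a primitive root modulo 58.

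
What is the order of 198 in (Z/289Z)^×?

Since 198 ∈ (Z/289Z)^×, its order divides φ(289) = φ(17^2) = 17·(17−1) = 272 = 2^4 · 17.
Divisors of 272: 1, 2, 4, 8, 16, 17, 34, 68, 136, 272.
Compute 198^d (mod 289) for the divisors d until we hit 1:
198^1 ≡ 198 (mod 289)
198^2 ≡ 189 (mod 289)
198^4 ≡ 174 (mod 289)
198^8 ≡ 220 (mod 289)
198^16 ≡ 137 (mod 289)
198^17 ≡ 249 (mod 289)
198^34 ≡ 155 (mod 289)
198^68 ≡ 38 (mod 289)
198^136 ≡ 288 (mod 289)
198^272 ≡ 1 (mod 289) ✓
Therefore the multiplicative order of 198 modulo 289 is 272.

272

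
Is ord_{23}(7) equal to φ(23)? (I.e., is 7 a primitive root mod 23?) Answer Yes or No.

Yes

φ(23) = 23 − 1 = 22 = 2 · 11.
7 is a primitive root mod 23 iff 7^(φ(23)/q) ≢ 1 for every prime q | φ(23), i.e. q ∈ {2, 11}.
7^11 ≡ 22 (mod 23)  [q = 2: ≢ 1 ✓]
7^2 ≡ 3 (mod 23)  [q = 11: ≢ 1 ✓]
All checks pass, so 7 has order 22 and is a primitive root modulo 23.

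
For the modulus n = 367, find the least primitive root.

6

φ(367) = 367 − 1 = 366 = 2 · 3 · 61.
g is a primitive root iff g^(366/q) ≢ 1 (mod 367) for each prime q ∈ {2, 3, 61}.
g = 2: 2^183 ≡ 1 — hits 1, so not a primitive root.
g = 3: 3^183 ≡ 366; 3^122 ≡ 1 — hits 1, so not a primitive root.
g = 4: 4^183 ≡ 1 — hits 1, so not a primitive root.
g = 5: 5^183 ≡ 366; 5^122 ≡ 1 — hits 1, so not a primitive root.
g = 6: 6^183 ≡ 366; 6^122 ≡ 283; 6^6 ≡ 47 — none is 1, so 6 is a primitive root.
Hence the least primitive root of 367 is 6.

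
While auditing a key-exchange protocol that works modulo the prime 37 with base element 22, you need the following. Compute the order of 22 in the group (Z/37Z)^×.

36

The order of 22 must divide φ(37) = 37 − 1 = 36 = 2^2 · 3^2.
Divisors of 36: 1, 2, 3, 4, 6, 9, 12, 18, 36.
Evaluate successive powers at the divisors of 36:
22^1 ≡ 22
22^2 ≡ 3
22^3 ≡ 29
22^4 ≡ 9
22^6 ≡ 27
22^9 ≡ 6
22^12 ≡ 26
22^18 ≡ 36
22^36 ≡ 1
Therefore the multiplicative order of 22 modulo 37 is 36.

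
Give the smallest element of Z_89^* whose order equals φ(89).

φ(89) = 89 − 1 = 88 = 2^3 · 11.
Test candidates g = 2, 3, … against the prime factors q ∈ {2, 11} of φ(89): g is a generator iff g^(88/q) ≢ 1 for every such q.
g = 2: 2^44 ≡ 1 — hits 1, so not a primitive root.
g = 3: 3^44 ≡ 88; 3^8 ≡ 64 — none is 1, so 3 is a primitive root.
So 3 is the smallest generator of (Z/89Z)^×.

3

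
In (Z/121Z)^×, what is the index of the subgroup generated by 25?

2

The order of 25 must divide φ(121) = φ(11^2) = 11·(11−1) = 110 = 2 · 5 · 11.
Divisors of 110: 1, 2, 5, 10, 11, 22, 55, 110.
Test each divisor d:
25^1 ≡ 25 (mod 121)
25^2 ≡ 20 (mod 121)
25^5 ≡ 78 (mod 121)
25^10 ≡ 34 (mod 121)
25^11 ≡ 3 (mod 121)
25^22 ≡ 9 (mod 121)
25^55 ≡ 1 (mod 121) ✓
The order of 25 is 55, so the subgroup it generates has 55 elements.
Index = |(Z/121Z)^×| / |⟨25⟩| = 110 / 55 = 2.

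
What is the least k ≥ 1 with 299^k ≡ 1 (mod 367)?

ord(299) | φ(367) = 367 − 1 = 366 = 2 · 3 · 61.
Divisors of 366: 1, 2, 3, 6, 61, 122, 183, 366.
Check 299^d mod 367 for each divisor in increasing order:
299^1 ≡ 299 (mod 367)
299^2 ≡ 220 (mod 367)
299^3 ≡ 87 (mod 367)
299^6 ≡ 229 (mod 367)
299^61 ≡ 1 (mod 367) ✓
The smallest such exponent is 61, so the order of 299 is 61.

61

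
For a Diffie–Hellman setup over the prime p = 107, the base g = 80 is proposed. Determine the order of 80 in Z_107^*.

ord(80) | φ(107) = 107 − 1 = 106 = 2 · 53.
Divisors of 106: 1, 2, 53, 106.
Test each divisor d:
80^1 ≡ 80 (mod 107)
80^2 ≡ 87 (mod 107)
80^53 ≡ 106 (mod 107)
80^106 ≡ 1 (mod 107) ✓
So ord_107(80) = 106.

106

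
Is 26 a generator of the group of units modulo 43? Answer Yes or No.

φ(43) = 43 − 1 = 42 = 2 · 3 · 7.
It suffices to check that the order of 26 is not a proper divisor of 42: compute 26^(42/q) for q ∈ {2, 3, 7}.
26^21 ≡ 42 (mod 43)  [q = 2: ≢ 1 ✓]
26^14 ≡ 6 (mod 43)  [q = 3: ≢ 1 ✓]
26^6 ≡ 35 (mod 43)  [q = 7: ≢ 1 ✓]
None equal 1, so ord_43(26) = 42: 26 is a primitive root.

Yes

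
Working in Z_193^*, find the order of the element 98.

ord(98) | φ(193) = 193 − 1 = 192 = 2^6 · 3.
Divisors of 192: 1, 2, 3, 4, 6, 8, 12, 16, 24, 32, 48, 64, 96, 192.
Test each divisor d:
98^1 ≡ 98 (mod 193)
98^2 ≡ 147 (mod 193)
98^3 ≡ 124 (mod 193)
98^4 ≡ 186 (mod 193)
98^6 ≡ 129 (mod 193)
98^8 ≡ 49 (mod 193)
98^12 ≡ 43 (mod 193)
98^16 ≡ 85 (mod 193)
98^24 ≡ 112 (mod 193)
98^32 ≡ 84 (mod 193)
98^48 ≡ 192 (mod 193)
98^64 ≡ 108 (mod 193)
98^96 ≡ 1 (mod 193) ✓
The smallest such exponent is 96, so the order of 98 is 96.

96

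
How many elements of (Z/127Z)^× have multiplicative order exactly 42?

12

φ(127) = 127 − 1 = 126 = 2 · 3^2 · 7.
(Z/127Z)^× is cyclic (|G| = 126); a cyclic group of order m has exactly φ(d) elements of each order d | m, and none otherwise.
42 = 2 · 3 · 7 divides 126, and φ(42) = 12.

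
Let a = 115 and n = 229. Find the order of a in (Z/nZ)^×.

Since 115 ∈ (Z/229Z)^×, its order divides φ(229) = 229 − 1 = 228 = 2^2 · 3 · 19.
Divisors of 228: 1, 2, 3, 4, 6, 12, 19, 38, 57, 76, 114, 228.
Test each divisor d:
115^1 ≡ 115 (mod 229)
115^2 ≡ 172 (mod 229)
115^3 ≡ 86 (mod 229)
115^4 ≡ 43 (mod 229)
115^6 ≡ 68 (mod 229)
115^12 ≡ 44 (mod 229)
115^19 ≡ 122 (mod 229)
115^38 ≡ 228 (mod 229)
115^57 ≡ 107 (mod 229)
115^76 ≡ 1 (mod 229) ✓
Therefore the multiplicative order of 115 modulo 229 is 76.

76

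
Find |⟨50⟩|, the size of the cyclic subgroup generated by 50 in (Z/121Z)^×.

110

By Lagrange's theorem, ord_121(50) divides φ(121) = φ(11^2) = 11·(11−1) = 110 = 2 · 5 · 11.
Divisors of 110: 1, 2, 5, 10, 11, 22, 55, 110.
Test each divisor d:
50^1 ≡ 50
50^2 ≡ 80
50^5 ≡ 76
50^10 ≡ 89
50^11 ≡ 94
50^22 ≡ 3
50^55 ≡ 120
50^110 ≡ 1
The smallest such exponent is 110, so the order of 50 is 110.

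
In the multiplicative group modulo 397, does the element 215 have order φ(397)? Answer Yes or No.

Yes

φ(397) = 397 − 1 = 396 = 2^2 · 3^2 · 11.
It suffices to check that the order of 215 is not a proper divisor of 396: compute 215^(396/q) for q ∈ {2, 3, 11}.
215^198 ≡ 396 (mod 397)  [q = 2: ≢ 1 ✓]
215^132 ≡ 362 (mod 397)  [q = 3: ≢ 1 ✓]
215^36 ≡ 333 (mod 397)  [q = 11: ≢ 1 ✓]
None equal 1, so ord_397(215) = 396: 215 is a primitive root.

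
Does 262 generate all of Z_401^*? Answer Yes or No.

Yes

φ(401) = 401 − 1 = 400 = 2^4 · 5^2.
An element g generates (Z/401Z)^× iff g^(400/q) ≢ 1 (mod 401) for each prime q ∈ {2, 5}.
262^200 ≡ 400 (mod 401)  [q = 2: ≢ 1 ✓]
262^80 ≡ 318 (mod 401)  [q = 5: ≢ 1 ✓]
None equal 1, so ord_401(262) = 400: 262 is a primitive root.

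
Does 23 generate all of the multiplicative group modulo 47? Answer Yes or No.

Yes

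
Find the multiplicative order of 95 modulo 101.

5

The order of 95 must divide φ(101) = 101 − 1 = 100 = 2^2 · 5^2.
Divisors of 100: 1, 2, 4, 5, 10, 20, 25, 50, 100.
Test each divisor d:
95^1 ≡ 95
95^2 ≡ 36
95^4 ≡ 84
95^5 ≡ 1
So ord_101(95) = 5.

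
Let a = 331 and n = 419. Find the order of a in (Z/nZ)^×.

The order of 331 must divide φ(419) = 419 − 1 = 418 = 2 · 11 · 19.
Divisors of 418: 1, 2, 11, 19, 22, 38, 209, 418.
Compute 331^d (mod 419) for the divisors d until we hit 1:
331^1 ≡ 331
331^2 ≡ 202
331^11 ≡ 90
331^19 ≡ 317
331^22 ≡ 139
331^38 ≡ 348
331^209 ≡ 418
331^418 ≡ 1
Therefore the multiplicative order of 331 modulo 419 is 418.

418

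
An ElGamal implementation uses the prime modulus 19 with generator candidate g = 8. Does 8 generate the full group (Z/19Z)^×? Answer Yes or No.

No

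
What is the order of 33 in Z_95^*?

36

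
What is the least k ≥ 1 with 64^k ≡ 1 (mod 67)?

11

The order of 64 must divide φ(67) = 67 − 1 = 66 = 2 · 3 · 11.
Divisors of 66: 1, 2, 3, 6, 11, 22, 33, 66.
Evaluate successive powers at the divisors of 66:
64^1 ≡ 64 (mod 67)
64^2 ≡ 9 (mod 67)
64^3 ≡ 40 (mod 67)
64^6 ≡ 59 (mod 67)
64^11 ≡ 1 (mod 67) ✓
Therefore the multiplicative order of 64 modulo 67 is 11.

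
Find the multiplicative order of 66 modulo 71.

Since 66 ∈ (Z/71Z)^×, its order divides φ(71) = 71 − 1 = 70 = 2 · 5 · 7.
Divisors of 70: 1, 2, 5, 7, 10, 14, 35, 70.
Compute 66^d (mod 71) for the divisors d until we hit 1:
66^1 ≡ 66 (mod 71)
66^2 ≡ 25 (mod 71)
66^5 ≡ 70 (mod 71)
66^7 ≡ 46 (mod 71)
66^10 ≡ 1 (mod 71) ✓
The smallest such exponent is 10, so the order of 66 is 10.

10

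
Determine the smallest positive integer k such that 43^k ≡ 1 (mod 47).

By Lagrange's theorem, ord_47(43) divides φ(47) = 47 − 1 = 46 = 2 · 23.
Divisors of 46: 1, 2, 23, 46.
Check 43^d mod 47 for each divisor in increasing order:
43^1 ≡ 43 (mod 47)
43^2 ≡ 16 (mod 47)
43^23 ≡ 46 (mod 47)
43^46 ≡ 1 (mod 47) ✓
Therefore the multiplicative order of 43 modulo 47 is 46.

46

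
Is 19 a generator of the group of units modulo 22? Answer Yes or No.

φ(22) = φ(2)·φ(11) = 1·10 = 10 = 2 · 5.
It suffices to check that the order of 19 is not a proper divisor of 10: compute 19^(10/q) for q ∈ {2, 5}.
19^5 ≡ 21 (mod 22)  [q = 2: ≢ 1 ✓]
19^2 ≡ 9 (mod 22)  [q = 5: ≢ 1 ✓]
All checks pass, so 19 has order 10 and is a primitive root modulo 22.

Yes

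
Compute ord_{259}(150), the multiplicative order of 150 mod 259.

36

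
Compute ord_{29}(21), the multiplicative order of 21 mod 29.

28

By Lagrange's theorem, ord_29(21) divides φ(29) = 29 − 1 = 28 = 2^2 · 7.
Divisors of 28: 1, 2, 4, 7, 14, 28.
Evaluate successive powers at the divisors of 28:
21^1 ≡ 21 (mod 29)
21^2 ≡ 6 (mod 29)
21^4 ≡ 7 (mod 29)
21^7 ≡ 12 (mod 29)
21^14 ≡ 28 (mod 29)
21^28 ≡ 1 (mod 29) ✓
Therefore the multiplicative order of 21 modulo 29 is 28.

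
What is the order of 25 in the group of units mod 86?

21

By Lagrange's theorem, ord_86(25) divides φ(86) = φ(2)·φ(43) = 1·42 = 42 = 2 · 3 · 7.
Divisors of 42: 1, 2, 3, 6, 7, 14, 21, 42.
Compute 25^d (mod 86) for the divisors d until we hit 1:
25^1 ≡ 25 (mod 86)
25^2 ≡ 23 (mod 86)
25^3 ≡ 59 (mod 86)
25^6 ≡ 41 (mod 86)
25^7 ≡ 79 (mod 86)
25^14 ≡ 49 (mod 86)
25^21 ≡ 1 (mod 86) ✓
Therefore the multiplicative order of 25 modulo 86 is 21.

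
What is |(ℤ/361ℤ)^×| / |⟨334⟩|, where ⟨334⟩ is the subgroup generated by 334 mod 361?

6

Since 334 ∈ (Z/361Z)^×, its order divides φ(361) = φ(19^2) = 19·(19−1) = 342 = 2 · 3^2 · 19.
Divisors of 342: 1, 2, 3, 6, 9, 18, 19, 38, 57, 114, 171, 342.
Compute 334^d (mod 361) for the divisors d until we hit 1:
334^1 ≡ 334 (mod 361)
334^2 ≡ 7 (mod 361)
334^3 ≡ 172 (mod 361)
334^6 ≡ 343 (mod 361)
334^9 ≡ 153 (mod 361)
334^18 ≡ 305 (mod 361)
334^19 ≡ 68 (mod 361)
334^38 ≡ 292 (mod 361)
334^57 ≡ 1 (mod 361) ✓
The order of 334 is 57, so the subgroup it generates has 57 elements.
The index is φ(361) / ord(334) = 342 / 57 = 6.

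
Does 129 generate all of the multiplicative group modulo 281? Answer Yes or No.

φ(281) = 281 − 1 = 280 = 2^3 · 5 · 7.
It suffices to check that the order of 129 is not a proper divisor of 280: compute 129^(280/q) for q ∈ {2, 5, 7}.
129^140 ≡ 280 (mod 281)  [q = 2: ≢ 1 ✓]
129^56 ≡ 153 (mod 281)  [q = 5: ≢ 1 ✓]
129^40 ≡ 1 (mod 281)  [q = 7: ≡ 1 ✗]
Since 129^40 ≡ 1, the order of 129 divides 40 < 280, so 129 is not a primitive root.

No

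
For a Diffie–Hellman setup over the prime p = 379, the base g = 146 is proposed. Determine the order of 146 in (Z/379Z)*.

189

The order of 146 must divide φ(379) = 379 − 1 = 378 = 2 · 3^3 · 7.
Divisors of 378: 1, 2, 3, 6, 7, 9, 14, 18, 21, 27, 42, 54, 63, 126, 189, 378.
Check 146^d mod 379 for each divisor in increasing order:
146^1 ≡ 146 (mod 379)
146^2 ≡ 92 (mod 379)
146^3 ≡ 167 (mod 379)
146^6 ≡ 222 (mod 379)
146^7 ≡ 197 (mod 379)
146^9 ≡ 311 (mod 379)
146^14 ≡ 151 (mod 379)
146^18 ≡ 76 (mod 379)
146^21 ≡ 185 (mod 379)
146^27 ≡ 138 (mod 379)
146^42 ≡ 115 (mod 379)
146^54 ≡ 94 (mod 379)
146^63 ≡ 51 (mod 379)
146^126 ≡ 327 (mod 379)
146^189 ≡ 1 (mod 379) ✓
Therefore the multiplicative order of 146 modulo 379 is 189.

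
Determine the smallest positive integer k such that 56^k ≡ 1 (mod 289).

272

By Lagrange's theorem, ord_289(56) divides φ(289) = φ(17^2) = 17·(17−1) = 272 = 2^4 · 17.
Divisors of 272: 1, 2, 4, 8, 16, 17, 34, 68, 136, 272.
Compute 56^d (mod 289) for the divisors d until we hit 1:
56^1 ≡ 56
56^2 ≡ 246
56^4 ≡ 115
56^8 ≡ 220
56^16 ≡ 137
56^17 ≡ 158
56^34 ≡ 110
56^68 ≡ 251
56^136 ≡ 288
56^272 ≡ 1
Therefore the multiplicative order of 56 modulo 289 is 272.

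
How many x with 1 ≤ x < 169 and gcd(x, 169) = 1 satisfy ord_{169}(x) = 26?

12

φ(169) = φ(13^2) = 13·(13−1) = 156 = 2^2 · 3 · 13.
(Z/169Z)^× is cyclic (|G| = 156); a cyclic group of order m has exactly φ(d) elements of each order d | m, and none otherwise.
26 = 2 · 13 divides 156, and φ(26) = 12.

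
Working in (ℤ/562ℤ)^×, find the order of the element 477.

70

By Lagrange's theorem, ord_562(477) divides φ(562) = φ(2)·φ(281) = 1·280 = 280 = 2^3 · 5 · 7.
Divisors of 280: 1, 2, 4, 5, 7, 8, 10, 14, 20, 28, 35, 40, 56, 70, 140, 280.
Evaluate successive powers at the divisors of 280:
477^1 ≡ 477
477^2 ≡ 481
477^4 ≡ 379
477^5 ≡ 381
477^7 ≡ 49
477^8 ≡ 331
477^10 ≡ 165
477^14 ≡ 153
477^20 ≡ 249
477^28 ≡ 367
477^35 ≡ 561
477^40 ≡ 181
477^56 ≡ 371
477^70 ≡ 1
Hence ord(477) = 70.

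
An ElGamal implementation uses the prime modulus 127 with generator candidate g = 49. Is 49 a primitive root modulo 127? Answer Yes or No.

φ(127) = 127 − 1 = 126 = 2 · 3^2 · 7.
An element g generates (Z/127Z)^× iff g^(126/q) ≢ 1 (mod 127) for each prime q ∈ {2, 3, 7}.
49^63 ≡ 1 (mod 127)  [q = 2: ≡ 1 ✗]
49^42 ≡ 19 (mod 127)  [q = 3: ≢ 1 ✓]
49^18 ≡ 32 (mod 127)  [q = 7: ≢ 1 ✓]
The check at q = 2 fails, so 49 generates a proper subgroup.

No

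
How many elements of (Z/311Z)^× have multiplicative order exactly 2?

1

φ(311) = 311 − 1 = 310 = 2 · 5 · 31.
In a cyclic group of order 310, there are φ(d) elements of order d for each divisor d of 310, and zero for non-divisors.
2 | 310, and φ(2) = 2 − 1 = 1.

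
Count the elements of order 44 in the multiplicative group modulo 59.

0

φ(59) = 59 − 1 = 58 = 2 · 29.
Since (Z/59Z)^× is cyclic of order 58, the number of elements of order d is φ(d) when d | 58 and 0 otherwise.
Here 58 is not a multiple of 44, so there are no elements of order 44.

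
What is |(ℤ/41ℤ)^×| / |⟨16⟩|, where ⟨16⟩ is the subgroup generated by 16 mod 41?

8

ord(16) | φ(41) = 41 − 1 = 40 = 2^3 · 5.
Divisors of 40: 1, 2, 4, 5, 8, 10, 20, 40.
Evaluate successive powers at the divisors of 40:
16^1 ≡ 16 (mod 41)
16^2 ≡ 10 (mod 41)
16^4 ≡ 18 (mod 41)
16^5 ≡ 1 (mod 41) ✓
So ord_41(16) = 5, hence |⟨16⟩| = 5.
The index is φ(41) / ord(16) = 40 / 5 = 8.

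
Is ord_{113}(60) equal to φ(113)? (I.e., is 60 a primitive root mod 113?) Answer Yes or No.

φ(113) = 113 − 1 = 112 = 2^4 · 7.
It suffices to check that the order of 60 is not a proper divisor of 112: compute 60^(112/q) for q ∈ {2, 7}.
60^56 ≡ 1 (mod 113)  [q = 2: ≡ 1 ✗]
60^16 ≡ 16 (mod 113)  [q = 7: ≢ 1 ✓]
Since 60^56 ≡ 1, the order of 60 divides 56 < 112, so 60 is not a primitive root.

No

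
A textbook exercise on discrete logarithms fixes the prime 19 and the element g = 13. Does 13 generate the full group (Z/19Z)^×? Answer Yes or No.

φ(19) = 19 − 1 = 18 = 2 · 3^2.
An element g generates (Z/19Z)^× iff g^(18/q) ≢ 1 (mod 19) for each prime q ∈ {2, 3}.
13^9 ≡ 18 (mod 19)  [q = 2: ≢ 1 ✓]
13^6 ≡ 11 (mod 19)  [q = 3: ≢ 1 ✓]
All checks pass, so 13 has order 18 and is a primitive root modulo 19.

Yes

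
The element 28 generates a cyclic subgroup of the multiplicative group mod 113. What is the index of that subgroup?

16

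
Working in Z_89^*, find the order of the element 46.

ord(46) | φ(89) = 89 − 1 = 88 = 2^3 · 11.
Divisors of 88: 1, 2, 4, 8, 11, 22, 44, 88.
Test each divisor d:
46^1 ≡ 46
46^2 ≡ 69
46^4 ≡ 44
46^8 ≡ 67
46^11 ≡ 37
46^22 ≡ 34
46^44 ≡ 88
46^88 ≡ 1
Hence ord(46) = 88.

88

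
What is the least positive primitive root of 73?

5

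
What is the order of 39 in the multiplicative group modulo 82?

20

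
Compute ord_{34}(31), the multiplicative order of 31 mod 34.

By Lagrange's theorem, ord_34(31) divides φ(34) = φ(2)·φ(17) = 1·16 = 16 = 2^4.
Divisors of 16: 1, 2, 4, 8, 16.
Evaluate successive powers at the divisors of 16:
31^1 ≡ 31 (mod 34)
31^2 ≡ 9 (mod 34)
31^4 ≡ 13 (mod 34)
31^8 ≡ 33 (mod 34)
31^16 ≡ 1 (mod 34) ✓
The smallest such exponent is 16, so the order of 31 is 16.

16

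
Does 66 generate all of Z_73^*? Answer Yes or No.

φ(73) = 73 − 1 = 72 = 2^3 · 3^2.
Test 66^(72/q) mod 73 for each prime factor q of 72:
66^36 ≡ 72 (mod 73)  [q = 2: ≢ 1 ✓]
66^24 ≡ 1 (mod 73)  [q = 3: ≡ 1 ✗]
The check at q = 3 fails, so 66 generates a proper subgroup.

No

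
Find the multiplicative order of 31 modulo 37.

By Lagrange's theorem, ord_37(31) divides φ(37) = 37 − 1 = 36 = 2^2 · 3^2.
Divisors of 36: 1, 2, 3, 4, 6, 9, 12, 18, 36.
Evaluate successive powers at the divisors of 36:
31^1 ≡ 31 (mod 37)
31^2 ≡ 36 (mod 37)
31^3 ≡ 6 (mod 37)
31^4 ≡ 1 (mod 37) ✓
Hence ord(31) = 4.

4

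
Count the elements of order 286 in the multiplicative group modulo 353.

φ(353) = 353 − 1 = 352 = 2^5 · 11.
In a cyclic group of order 352, there are φ(d) elements of order d for each divisor d of 352, and zero for non-divisors.
Here 352 is not a multiple of 286, so there are no elements of order 286.

0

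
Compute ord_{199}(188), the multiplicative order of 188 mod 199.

11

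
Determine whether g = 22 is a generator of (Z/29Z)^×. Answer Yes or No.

No

φ(29) = 29 − 1 = 28 = 2^2 · 7.
22 is a primitive root mod 29 iff 22^(φ(29)/q) ≢ 1 for every prime q | φ(29), i.e. q ∈ {2, 7}.
22^14 ≡ 1 (mod 29)  [q = 2: ≡ 1 ✗]
22^4 ≡ 23 (mod 29)  [q = 7: ≢ 1 ✓]
The check at q = 2 fails, so 22 generates a proper subgroup.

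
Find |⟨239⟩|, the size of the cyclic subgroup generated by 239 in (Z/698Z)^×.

58

Since 239 ∈ (Z/698Z)^×, its order divides φ(698) = φ(2)·φ(349) = 1·348 = 348 = 2^2 · 3 · 29.
Divisors of 348: 1, 2, 3, 4, 6, 12, 29, 58, 87, 116, 174, 348.
Compute 239^d (mod 698) for the divisors d until we hit 1:
239^1 ≡ 239 (mod 698)
239^2 ≡ 583 (mod 698)
239^3 ≡ 435 (mod 698)
239^4 ≡ 661 (mod 698)
239^6 ≡ 67 (mod 698)
239^12 ≡ 301 (mod 698)
239^29 ≡ 697 (mod 698)
239^58 ≡ 1 (mod 698) ✓
Hence ord(239) = 58.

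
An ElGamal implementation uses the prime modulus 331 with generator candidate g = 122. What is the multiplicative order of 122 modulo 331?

By Lagrange's theorem, ord_331(122) divides φ(331) = 331 − 1 = 330 = 2 · 3 · 5 · 11.
Divisors of 330: 1, 2, 3, 5, 6, 10, 11, 15, 22, 30, 33, 55, 66, 110, 165, 330.
Evaluate successive powers at the divisors of 330:
122^1 ≡ 122 (mod 331)
122^2 ≡ 320 (mod 331)
122^3 ≡ 313 (mod 331)
122^5 ≡ 198 (mod 331)
122^6 ≡ 324 (mod 331)
122^10 ≡ 146 (mod 331)
122^11 ≡ 269 (mod 331)
122^15 ≡ 111 (mod 331)
122^22 ≡ 203 (mod 331)
122^30 ≡ 74 (mod 331)
122^33 ≡ 323 (mod 331)
122^55 ≡ 31 (mod 331)
122^66 ≡ 64 (mod 331)
122^110 ≡ 299 (mod 331)
122^165 ≡ 1 (mod 331) ✓
Therefore the multiplicative order of 122 modulo 331 is 165.

165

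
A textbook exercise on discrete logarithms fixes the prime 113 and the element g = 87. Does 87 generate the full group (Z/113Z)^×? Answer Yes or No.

No

φ(113) = 113 − 1 = 112 = 2^4 · 7.
Test 87^(112/q) mod 113 for each prime factor q of 112:
87^56 ≡ 1 (mod 113)  [q = 2: ≡ 1 ✗]
87^16 ≡ 30 (mod 113)  [q = 7: ≢ 1 ✓]
The check at q = 2 fails, so 87 generates a proper subgroup.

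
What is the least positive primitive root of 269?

2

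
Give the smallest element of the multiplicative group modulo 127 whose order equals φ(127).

φ(127) = 127 − 1 = 126 = 2 · 3^2 · 7.
g is a primitive root iff g^(126/q) ≢ 1 (mod 127) for each prime q ∈ {2, 3, 7}.
g = 2: 2^63 ≡ 1 — hits 1, so not a primitive root.
g = 3: 3^63 ≡ 126; 3^42 ≡ 107; 3^18 ≡ 4 — none is 1, so 3 is a primitive root.
Hence the least primitive root of 127 is 3.

3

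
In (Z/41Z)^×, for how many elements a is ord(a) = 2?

1

φ(41) = 41 − 1 = 40 = 2^3 · 5.
Since (Z/41Z)^× is cyclic of order 40, the number of elements of order d is φ(d) when d | 40 and 0 otherwise.
2 | 40, and φ(2) = 2 − 1 = 1.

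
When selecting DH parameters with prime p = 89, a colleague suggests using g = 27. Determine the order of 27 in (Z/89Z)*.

88

ord(27) | φ(89) = 89 − 1 = 88 = 2^3 · 11.
Divisors of 88: 1, 2, 4, 8, 11, 22, 44, 88.
Check 27^d mod 89 for each divisor in increasing order:
27^1 ≡ 27 (mod 89)
27^2 ≡ 17 (mod 89)
27^4 ≡ 22 (mod 89)
27^8 ≡ 39 (mod 89)
27^11 ≡ 12 (mod 89)
27^22 ≡ 55 (mod 89)
27^44 ≡ 88 (mod 89)
27^88 ≡ 1 (mod 89) ✓
Hence ord(27) = 88.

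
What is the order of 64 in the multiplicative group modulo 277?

The order of 64 must divide φ(277) = 277 − 1 = 276 = 2^2 · 3 · 23.
Divisors of 276: 1, 2, 3, 4, 6, 12, 23, 46, 69, 92, 138, 276.
Test each divisor d:
64^1 ≡ 64 (mod 277)
64^2 ≡ 218 (mod 277)
64^3 ≡ 102 (mod 277)
64^4 ≡ 157 (mod 277)
64^6 ≡ 155 (mod 277)
64^12 ≡ 203 (mod 277)
64^23 ≡ 276 (mod 277)
64^46 ≡ 1 (mod 277) ✓
The smallest such exponent is 46, so the order of 64 is 46.

46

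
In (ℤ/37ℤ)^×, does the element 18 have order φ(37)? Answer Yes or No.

Yes

φ(37) = 37 − 1 = 36 = 2^2 · 3^2.
Test 18^(36/q) mod 37 for each prime factor q of 36:
18^18 ≡ 36 (mod 37)  [q = 2: ≢ 1 ✓]
18^12 ≡ 10 (mod 37)  [q = 3: ≢ 1 ✓]
All checks pass, so 18 has order 36 and is a primitive root modulo 37.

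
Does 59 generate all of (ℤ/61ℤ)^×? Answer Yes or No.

Yes

φ(61) = 61 − 1 = 60 = 2^2 · 3 · 5.
An element g generates (Z/61Z)^× iff g^(60/q) ≢ 1 (mod 61) for each prime q ∈ {2, 3, 5}.
59^30 ≡ 60 (mod 61)  [q = 2: ≢ 1 ✓]
59^20 ≡ 47 (mod 61)  [q = 3: ≢ 1 ✓]
59^12 ≡ 9 (mod 61)  [q = 5: ≢ 1 ✓]
Every test exponent gives a nontrivial residue, hence 59 generates the full group.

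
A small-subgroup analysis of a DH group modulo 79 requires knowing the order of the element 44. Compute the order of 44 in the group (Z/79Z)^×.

The order of 44 must divide φ(79) = 79 − 1 = 78 = 2 · 3 · 13.
Divisors of 78: 1, 2, 3, 6, 13, 26, 39, 78.
Compute 44^d (mod 79) for the divisors d until we hit 1:
44^1 ≡ 44 (mod 79)
44^2 ≡ 40 (mod 79)
44^3 ≡ 22 (mod 79)
44^6 ≡ 10 (mod 79)
44^13 ≡ 55 (mod 79)
44^26 ≡ 23 (mod 79)
44^39 ≡ 1 (mod 79) ✓
Hence ord(44) = 39.

39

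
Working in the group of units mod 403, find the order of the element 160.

Since 160 ∈ (Z/403Z)^×, its order divides φ(403) = φ(13·31) = (13−1)·(31−1) = 12·30 = 360 = 2^3 · 3^2 · 5.
Divisors of 360: 1, 2, 3, 4, 5, 6, 8, 9, 10, 12, 15, 18, 20, 24, 30, 36, 40, 45, 60, 72, 90, 120, 180, 360.
Compute 160^d (mod 403) for the divisors d until we hit 1:
160^1 ≡ 160 (mod 403)
160^2 ≡ 211 (mod 403)
160^3 ≡ 311 (mod 403)
160^4 ≡ 191 (mod 403)
160^5 ≡ 335 (mod 403)
160^6 ≡ 1 (mod 403) ✓
The smallest such exponent is 6, so the order of 160 is 6.

6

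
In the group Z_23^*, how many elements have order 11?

φ(23) = 23 − 1 = 22 = 2 · 11.
Since (Z/23Z)^× is cyclic of order 22, the number of elements of order d is φ(d) when d | 22 and 0 otherwise.
11 | 22, and φ(11) = 11 − 1 = 10.

10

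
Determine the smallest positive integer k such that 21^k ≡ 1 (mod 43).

Since 21 ∈ (Z/43Z)^×, its order divides φ(43) = 43 − 1 = 42 = 2 · 3 · 7.
Divisors of 42: 1, 2, 3, 6, 7, 14, 21, 42.
Check 21^d mod 43 for each divisor in increasing order:
21^1 ≡ 21 (mod 43)
21^2 ≡ 11 (mod 43)
21^3 ≡ 16 (mod 43)
21^6 ≡ 41 (mod 43)
21^7 ≡ 1 (mod 43) ✓
So ord_43(21) = 7.

7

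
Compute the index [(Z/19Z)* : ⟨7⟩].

ord(7) | φ(19) = 19 − 1 = 18 = 2 · 3^2.
Divisors of 18: 1, 2, 3, 6, 9, 18.
Evaluate successive powers at the divisors of 18:
7^1 ≡ 7
7^2 ≡ 11
7^3 ≡ 1
Thus |⟨7⟩| = ord(7) = 3.
[(Z/19Z)^× : ⟨7⟩] = 18/3 = 6.

6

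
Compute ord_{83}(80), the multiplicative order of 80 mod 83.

82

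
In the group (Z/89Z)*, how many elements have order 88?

40

φ(89) = 89 − 1 = 88 = 2^3 · 11.
(Z/89Z)^× is cyclic (|G| = 88); a cyclic group of order m has exactly φ(d) elements of each order d | m, and none otherwise.
88 = 2^3 · 11 divides 88, and φ(88) = 40.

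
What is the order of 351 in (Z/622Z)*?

155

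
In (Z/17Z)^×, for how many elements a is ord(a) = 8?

4

φ(17) = 17 − 1 = 16 = 2^4.
(Z/17Z)^× is cyclic (|G| = 16); a cyclic group of order m has exactly φ(d) elements of each order d | m, and none otherwise.
8 = 2^3 divides 16, and φ(8) = 4.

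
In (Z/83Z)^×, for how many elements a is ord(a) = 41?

40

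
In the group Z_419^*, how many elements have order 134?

0

φ(419) = 419 − 1 = 418 = 2 · 11 · 19.
(Z/419Z)^× is cyclic (|G| = 418); a cyclic group of order m has exactly φ(d) elements of each order d | m, and none otherwise.
134 does not divide 418, so no element of (Z/419Z)^× has order 134.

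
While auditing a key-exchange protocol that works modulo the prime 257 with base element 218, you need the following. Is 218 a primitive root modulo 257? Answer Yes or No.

Yes

φ(257) = 257 − 1 = 256 = 2^8.
It suffices to check that the order of 218 is not a proper divisor of 256: compute 218^(256/q) for q ∈ {2}.
218^128 ≡ 256 (mod 257)  [q = 2: ≢ 1 ✓]
All checks pass, so 218 has order 256 and is a primitive root modulo 257.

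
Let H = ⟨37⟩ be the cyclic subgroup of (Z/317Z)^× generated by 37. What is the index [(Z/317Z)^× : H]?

2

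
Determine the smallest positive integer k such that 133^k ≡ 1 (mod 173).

43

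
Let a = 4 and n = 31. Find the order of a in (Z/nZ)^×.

5

ord(4) | φ(31) = 31 − 1 = 30 = 2 · 3 · 5.
Divisors of 30: 1, 2, 3, 5, 6, 10, 15, 30.
Compute 4^d (mod 31) for the divisors d until we hit 1:
4^1 ≡ 4
4^2 ≡ 16
4^3 ≡ 2
4^5 ≡ 1
Hence ord(4) = 5.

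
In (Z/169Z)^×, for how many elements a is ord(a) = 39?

24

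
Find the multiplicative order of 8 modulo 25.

Since 8 ∈ (Z/25Z)^×, its order divides φ(25) = φ(5^2) = 5·(5−1) = 20 = 2^2 · 5.
Divisors of 20: 1, 2, 4, 5, 10, 20.
Evaluate successive powers at the divisors of 20:
8^1 ≡ 8 (mod 25)
8^2 ≡ 14 (mod 25)
8^4 ≡ 21 (mod 25)
8^5 ≡ 18 (mod 25)
8^10 ≡ 24 (mod 25)
8^20 ≡ 1 (mod 25) ✓
So ord_25(8) = 20.

20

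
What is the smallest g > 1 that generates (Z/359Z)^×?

φ(359) = 359 − 1 = 358 = 2 · 179.
Test candidates g = 2, 3, … against the prime factors q ∈ {2, 179} of φ(359): g is a generator iff g^(358/q) ≢ 1 for every such q.
g = 2: 2^179 ≡ 1 — hits 1, so not a primitive root.
g = 3: 3^179 ≡ 1 — hits 1, so not a primitive root.
g = 4: 4^179 ≡ 1 — hits 1, so not a primitive root.
g = 5: 5^179 ≡ 1 — hits 1, so not a primitive root.
g = 6: 6^179 ≡ 1 — hits 1, so not a primitive root.
g = 7: 7^179 ≡ 358; 7^2 ≡ 49 — none is 1, so 7 is a primitive root.
Hence the least primitive root of 359 is 7.

7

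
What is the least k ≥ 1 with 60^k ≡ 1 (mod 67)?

33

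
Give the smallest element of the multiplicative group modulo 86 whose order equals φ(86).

3

φ(86) = φ(2)·φ(43) = 1·42 = 42 = 2 · 3 · 7.
Test candidates g = 2, 3, … against the prime factors q ∈ {2, 3, 7} of φ(86): g is a generator iff g^(42/q) ≢ 1 for every such q.
g = 2: gcd(2, 86) = 2 > 1, not a unit — skip.
g = 3: 3^21 ≡ 85; 3^14 ≡ 79; 3^6 ≡ 41 — none is 1, so 3 is a primitive root.
The smallest primitive root modulo 86 is 3.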